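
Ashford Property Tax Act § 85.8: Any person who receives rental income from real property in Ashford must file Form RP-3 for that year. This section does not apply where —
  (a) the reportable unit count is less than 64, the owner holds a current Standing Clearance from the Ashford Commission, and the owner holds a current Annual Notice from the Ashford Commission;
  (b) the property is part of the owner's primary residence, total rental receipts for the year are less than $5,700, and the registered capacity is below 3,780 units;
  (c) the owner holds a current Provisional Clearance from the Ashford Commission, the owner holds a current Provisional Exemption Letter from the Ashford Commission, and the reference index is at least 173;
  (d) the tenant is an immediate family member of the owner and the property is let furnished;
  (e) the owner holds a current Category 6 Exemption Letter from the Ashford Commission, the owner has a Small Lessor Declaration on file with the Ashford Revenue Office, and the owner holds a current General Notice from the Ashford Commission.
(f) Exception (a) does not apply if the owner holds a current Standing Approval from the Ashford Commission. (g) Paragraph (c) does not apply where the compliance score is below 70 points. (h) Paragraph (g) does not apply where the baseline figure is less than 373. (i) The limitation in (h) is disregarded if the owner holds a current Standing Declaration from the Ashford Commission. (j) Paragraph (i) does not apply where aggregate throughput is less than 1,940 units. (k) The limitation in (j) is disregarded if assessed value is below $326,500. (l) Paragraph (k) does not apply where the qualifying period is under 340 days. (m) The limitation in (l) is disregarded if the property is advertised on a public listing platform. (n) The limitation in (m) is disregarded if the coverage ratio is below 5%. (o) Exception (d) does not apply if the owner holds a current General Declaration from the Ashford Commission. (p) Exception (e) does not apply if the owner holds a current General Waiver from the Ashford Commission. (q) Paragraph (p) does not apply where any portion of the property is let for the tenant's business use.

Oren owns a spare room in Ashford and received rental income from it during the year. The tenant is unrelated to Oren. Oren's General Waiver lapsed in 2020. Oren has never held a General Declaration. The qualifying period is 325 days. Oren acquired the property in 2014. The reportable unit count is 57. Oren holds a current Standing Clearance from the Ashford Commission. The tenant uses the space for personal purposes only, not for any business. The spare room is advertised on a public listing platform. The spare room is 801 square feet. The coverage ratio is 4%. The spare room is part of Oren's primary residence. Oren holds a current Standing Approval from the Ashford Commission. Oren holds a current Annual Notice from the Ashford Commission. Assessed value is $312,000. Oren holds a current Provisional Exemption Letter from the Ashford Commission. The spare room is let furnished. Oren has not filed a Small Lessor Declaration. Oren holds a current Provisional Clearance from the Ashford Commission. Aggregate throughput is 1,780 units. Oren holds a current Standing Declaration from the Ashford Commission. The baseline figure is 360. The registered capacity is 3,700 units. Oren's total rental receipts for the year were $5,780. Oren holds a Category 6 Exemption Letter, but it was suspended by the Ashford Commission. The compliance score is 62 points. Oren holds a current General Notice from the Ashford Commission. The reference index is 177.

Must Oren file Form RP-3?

All of (a)'s requirements are met (the reportable unit count is 57, less than the 64 limit; a current Standing Clearance is held; a current Annual Notice is held). Turning to paragraph (f): (f) operates against (a): a current Standing Approval is held. (a) is therefore removed.
Exception (b) fails — total rental receipts for the year are $5,780, not less than $5,700.
Exception (c)'s conditions are all satisfied: a current Provisional Clearance is held; a current Provisional Exemption Letter is held; the reference index is 177, meeting the 173 threshold. Considering the limiting provisions: (g) applies (the compliance score is 62 points, below the 70 points limit), but yields to (h): (h) is engaged — the baseline figure is 360, less than the 373 limit. (i) would limit (h) — a current Standing Declaration is held — but (j) sets (i) aside: (j) is engaged — aggregate throughput is 1,780 units, less than the 1,940 units limit. (k) would limit (j) — assessed value is $312,000, below the $326,500 limit — but (l) sets (k) aside: (l) operates against (k): the qualifying period is 325 days, under the 340 days limit. (m) would limit (l) — the property is publicly advertised — but (n) sets (m) aside: (n) operates against (m): the coverage ratio is 4%, below the 5% limit. Exception (c) stands.
Exception (d) does not apply: the tenant is unrelated to the owner.
Exception (e) fails — the Category 6 Exemption Letter is not current.

No — exception (c) applies; Oren is not required to file Form RP-3.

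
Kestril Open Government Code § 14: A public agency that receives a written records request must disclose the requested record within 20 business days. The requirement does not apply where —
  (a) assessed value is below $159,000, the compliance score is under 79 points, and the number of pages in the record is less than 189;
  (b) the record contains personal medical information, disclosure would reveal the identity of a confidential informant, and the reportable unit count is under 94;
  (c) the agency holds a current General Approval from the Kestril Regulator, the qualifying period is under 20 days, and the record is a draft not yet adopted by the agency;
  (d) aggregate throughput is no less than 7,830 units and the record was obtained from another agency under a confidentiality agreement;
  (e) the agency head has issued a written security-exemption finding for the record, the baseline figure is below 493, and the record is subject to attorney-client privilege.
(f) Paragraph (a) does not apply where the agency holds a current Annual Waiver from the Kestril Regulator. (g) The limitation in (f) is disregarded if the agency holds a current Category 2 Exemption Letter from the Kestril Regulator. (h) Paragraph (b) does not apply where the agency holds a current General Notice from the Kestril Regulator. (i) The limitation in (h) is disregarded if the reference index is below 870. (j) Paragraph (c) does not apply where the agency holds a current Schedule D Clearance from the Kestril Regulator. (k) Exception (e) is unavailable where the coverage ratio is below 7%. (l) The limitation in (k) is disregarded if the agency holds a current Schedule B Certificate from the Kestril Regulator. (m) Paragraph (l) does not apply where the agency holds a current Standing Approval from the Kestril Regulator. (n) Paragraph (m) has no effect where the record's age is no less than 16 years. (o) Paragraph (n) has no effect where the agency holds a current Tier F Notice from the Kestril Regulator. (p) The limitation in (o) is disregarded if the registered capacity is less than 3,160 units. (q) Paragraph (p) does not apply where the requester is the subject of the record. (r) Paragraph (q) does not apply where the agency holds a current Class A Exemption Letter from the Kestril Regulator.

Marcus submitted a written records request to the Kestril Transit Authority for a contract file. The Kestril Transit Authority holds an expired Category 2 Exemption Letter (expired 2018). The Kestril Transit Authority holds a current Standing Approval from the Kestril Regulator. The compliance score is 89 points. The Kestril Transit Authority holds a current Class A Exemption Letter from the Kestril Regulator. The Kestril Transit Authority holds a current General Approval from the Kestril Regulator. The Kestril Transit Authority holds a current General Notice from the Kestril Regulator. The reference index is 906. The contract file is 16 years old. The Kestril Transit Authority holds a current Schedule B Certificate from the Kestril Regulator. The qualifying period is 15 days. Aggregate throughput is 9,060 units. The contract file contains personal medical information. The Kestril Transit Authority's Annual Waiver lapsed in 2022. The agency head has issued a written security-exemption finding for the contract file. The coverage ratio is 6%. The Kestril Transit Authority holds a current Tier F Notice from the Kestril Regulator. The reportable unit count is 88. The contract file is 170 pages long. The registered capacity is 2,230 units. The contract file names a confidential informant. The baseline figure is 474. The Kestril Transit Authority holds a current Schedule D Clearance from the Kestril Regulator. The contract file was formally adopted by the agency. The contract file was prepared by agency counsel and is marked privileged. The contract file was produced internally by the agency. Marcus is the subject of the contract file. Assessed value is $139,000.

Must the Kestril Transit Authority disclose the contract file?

Exception (a) fails — the compliance score is 89 points, not under 79 points.
Exception (b) is satisfied on its face — the contract file contains personal medical information; the contract file names a confidential informant; the reportable unit count is 88, under the 94 limit. Turning to paragraphs (h)–(i): (h) operates against (b): a current General Notice is held. (i) is inapplicable (the reference index is 906, not below 870), so (h) stands. (b) is therefore removed.
Exception (c) fails — the contract file has been formally adopted.
Exception (d) does not apply: the contract file was produced internally.
Exception (e) is satisfied on its face — a written security-exemption finding has been issued; the baseline figure is 474, below the 493 limit; the contract file is privileged. Under paragraphs (k)–(r): (k) is engaged (the coverage ratio is 6%, below the 7% limit), but is itself disapplied by (l): (l) is triggered — a current Schedule B Certificate is held. (m) would limit (l) — a current Standing Approval is held — but (n) sets (m) aside: (n) operates against (m): the record's age is 16 years, meeting the 16 years threshold. (o) applies (a current Tier F Notice is held), but is set aside by (p): (p) operates against (o): the registered capacity is 2,230 units, less than the 3,160 units limit. (q) operates (Marcus is the subject of the contract file), but is overridden by (r): (r) applies — a current Class A Exemption Letter is held. So (e) applies.

No — exception (e) applies; the Kestril Transit Authority is not required to disclose the contract file.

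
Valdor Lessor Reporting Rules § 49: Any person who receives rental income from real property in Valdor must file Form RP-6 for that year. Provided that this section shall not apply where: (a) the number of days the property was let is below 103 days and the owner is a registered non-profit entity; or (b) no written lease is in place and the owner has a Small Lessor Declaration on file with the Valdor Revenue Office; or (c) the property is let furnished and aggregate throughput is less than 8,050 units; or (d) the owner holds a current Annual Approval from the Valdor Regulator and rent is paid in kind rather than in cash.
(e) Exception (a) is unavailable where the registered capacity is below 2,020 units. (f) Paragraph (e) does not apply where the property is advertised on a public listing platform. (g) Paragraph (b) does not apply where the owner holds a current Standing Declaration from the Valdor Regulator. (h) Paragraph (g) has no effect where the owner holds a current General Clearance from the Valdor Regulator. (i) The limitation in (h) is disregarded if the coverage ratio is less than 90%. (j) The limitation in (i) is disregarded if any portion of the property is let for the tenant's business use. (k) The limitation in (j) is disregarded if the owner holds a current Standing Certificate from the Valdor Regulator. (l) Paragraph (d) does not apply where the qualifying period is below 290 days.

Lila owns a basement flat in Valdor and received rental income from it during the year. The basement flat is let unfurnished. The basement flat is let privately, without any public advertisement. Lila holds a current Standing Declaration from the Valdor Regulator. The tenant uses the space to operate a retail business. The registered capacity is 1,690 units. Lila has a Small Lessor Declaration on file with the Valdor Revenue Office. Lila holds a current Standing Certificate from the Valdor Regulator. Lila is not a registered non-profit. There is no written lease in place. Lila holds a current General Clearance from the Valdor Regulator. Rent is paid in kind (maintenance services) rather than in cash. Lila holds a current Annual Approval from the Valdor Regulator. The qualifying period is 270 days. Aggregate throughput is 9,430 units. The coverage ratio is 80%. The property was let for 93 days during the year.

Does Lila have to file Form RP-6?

Exception (a) requires that the owner is a registered non-profit entity; but Lila is not a registered non-profit, so (a) is unavailable.
Exception (b) is satisfied on its face — there is no written lease; a Small Lessor Declaration is on file. Turning to paragraphs (g)–(k): (g) operates against (b): a current Standing Declaration is held. (h) is triggered (a current General Clearance is held), but is set aside by (i): (i) operates against (h): the coverage ratio is 80%, less than the 90% limit. (j) operates (the space is let for business use), but is overridden by (k): (k) operates against (j): a current Standing Certificate is held. So (b) is unavailable.
Exception (c) does not apply: the property is let unfurnished.
All of (d)'s requirements are met (a current Annual Approval is held; rent is paid in kind). But: (l) operates against (d): the qualifying period is 270 days, below the 290 days limit. (d) is therefore removed.
Every exception is unavailable, so the rule governs.

Yes — Lila must file Form RP-6.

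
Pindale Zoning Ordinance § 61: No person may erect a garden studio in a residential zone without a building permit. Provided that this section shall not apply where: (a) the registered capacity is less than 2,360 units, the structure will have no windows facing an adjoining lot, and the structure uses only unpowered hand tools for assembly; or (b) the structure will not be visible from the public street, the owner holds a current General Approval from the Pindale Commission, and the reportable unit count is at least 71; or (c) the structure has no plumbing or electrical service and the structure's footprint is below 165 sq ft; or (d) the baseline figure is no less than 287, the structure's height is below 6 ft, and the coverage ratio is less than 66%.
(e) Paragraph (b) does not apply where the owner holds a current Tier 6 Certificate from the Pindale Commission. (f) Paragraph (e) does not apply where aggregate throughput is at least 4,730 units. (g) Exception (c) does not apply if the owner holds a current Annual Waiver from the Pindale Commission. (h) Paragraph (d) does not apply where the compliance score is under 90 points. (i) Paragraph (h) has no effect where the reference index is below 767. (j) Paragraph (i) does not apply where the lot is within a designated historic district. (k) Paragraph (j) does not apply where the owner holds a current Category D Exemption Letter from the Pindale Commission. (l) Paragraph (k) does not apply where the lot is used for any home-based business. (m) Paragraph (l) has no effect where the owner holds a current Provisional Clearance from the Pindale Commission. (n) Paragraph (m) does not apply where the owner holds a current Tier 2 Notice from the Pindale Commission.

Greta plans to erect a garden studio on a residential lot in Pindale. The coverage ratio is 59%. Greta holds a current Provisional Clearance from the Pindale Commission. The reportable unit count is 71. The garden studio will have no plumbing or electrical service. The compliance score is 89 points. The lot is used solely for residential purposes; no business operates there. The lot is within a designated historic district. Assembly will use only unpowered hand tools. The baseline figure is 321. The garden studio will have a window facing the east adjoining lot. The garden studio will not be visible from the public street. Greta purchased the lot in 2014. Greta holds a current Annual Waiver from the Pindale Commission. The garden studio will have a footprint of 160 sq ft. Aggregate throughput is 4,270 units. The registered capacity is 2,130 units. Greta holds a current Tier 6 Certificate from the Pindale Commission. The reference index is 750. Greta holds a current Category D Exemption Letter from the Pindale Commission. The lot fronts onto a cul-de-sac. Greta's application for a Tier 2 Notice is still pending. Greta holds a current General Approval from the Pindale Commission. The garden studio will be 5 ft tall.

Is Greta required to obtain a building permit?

No — exception (d) applies; Greta does not need a building permit.

Exception (a) fails — a window faces an adjoining lot.
Exception (b)'s conditions are all satisfied: the structure will not be visible from the street; a current General Approval is held; the reportable unit count is 71, meeting the 71 threshold. But: (e) operates — a current Tier 6 Certificate is held. (f) is not engaged (aggregate throughput is 4,270 units, short of 4,730 units), so (e) stands. (b) is therefore removed.
Exception (c): there is no plumbing or electrical service; the structure's footprint is 160 sq ft, below the 165 sq ft limit — every condition holds. Turning to paragraph (g): (g) operates against (c): a current Annual Waiver is held. (c) is therefore removed.
Exception (d): the baseline figure is 321, meeting the 287 threshold; the structure's height is 5 ft, below the 6 ft limit; the coverage ratio is 59%, less than the 66% limit — every condition holds. Under paragraphs (h)–(n): (h) would limit (d) — the compliance score is 89 points, under the 90 points limit — but (i) sets (h) aside: (i) is triggered — the reference index is 750, below the 767 limit. (j) operates (the lot is in a historic district), but yields to (k): (k) applies — a current Category D Exemption Letter is held. (l) is not engaged (the lot is solely residential), so (k) stands. (d) remains available.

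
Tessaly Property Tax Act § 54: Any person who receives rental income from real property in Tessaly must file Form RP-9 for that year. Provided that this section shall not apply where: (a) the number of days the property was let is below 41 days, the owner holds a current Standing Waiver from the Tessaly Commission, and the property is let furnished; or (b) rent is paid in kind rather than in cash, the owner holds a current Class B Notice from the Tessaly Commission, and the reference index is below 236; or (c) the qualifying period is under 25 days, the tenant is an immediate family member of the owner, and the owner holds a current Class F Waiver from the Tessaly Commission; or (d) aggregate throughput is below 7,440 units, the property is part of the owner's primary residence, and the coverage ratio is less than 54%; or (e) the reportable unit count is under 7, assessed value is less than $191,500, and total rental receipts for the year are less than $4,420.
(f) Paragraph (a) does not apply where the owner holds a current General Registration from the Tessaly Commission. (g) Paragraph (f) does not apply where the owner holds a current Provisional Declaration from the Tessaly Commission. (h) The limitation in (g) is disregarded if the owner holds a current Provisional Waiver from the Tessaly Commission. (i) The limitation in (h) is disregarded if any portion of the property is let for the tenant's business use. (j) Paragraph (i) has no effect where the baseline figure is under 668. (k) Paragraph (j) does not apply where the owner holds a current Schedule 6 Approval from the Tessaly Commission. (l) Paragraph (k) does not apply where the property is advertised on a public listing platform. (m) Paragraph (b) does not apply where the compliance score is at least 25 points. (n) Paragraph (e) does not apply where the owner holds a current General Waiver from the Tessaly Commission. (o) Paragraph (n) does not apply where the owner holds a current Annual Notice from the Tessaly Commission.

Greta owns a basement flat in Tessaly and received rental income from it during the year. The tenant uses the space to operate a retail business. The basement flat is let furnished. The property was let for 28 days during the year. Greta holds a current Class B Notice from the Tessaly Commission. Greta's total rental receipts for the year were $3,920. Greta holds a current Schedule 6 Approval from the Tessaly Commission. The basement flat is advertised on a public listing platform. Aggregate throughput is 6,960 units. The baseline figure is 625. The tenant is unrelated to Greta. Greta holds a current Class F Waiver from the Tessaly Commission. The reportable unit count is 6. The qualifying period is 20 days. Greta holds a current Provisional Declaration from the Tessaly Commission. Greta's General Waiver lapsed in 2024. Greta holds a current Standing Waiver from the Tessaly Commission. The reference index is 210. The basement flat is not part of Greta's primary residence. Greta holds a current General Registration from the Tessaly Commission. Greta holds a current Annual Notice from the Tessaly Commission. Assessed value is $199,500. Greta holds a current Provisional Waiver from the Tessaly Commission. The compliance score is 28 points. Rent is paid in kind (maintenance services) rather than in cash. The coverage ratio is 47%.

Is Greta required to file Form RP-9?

Yes — Greta must file Form RP-9.

Exception (a)'s conditions are all satisfied: the number of days the property was let is 28 days, below the 41 days limit; a current Standing Waiver is held; the property is let furnished. But: (f) operates against (a): a current General Registration is held. (g) would limit (f) — a current Provisional Declaration is held — but (h) sets (g) aside: (h) operates against (g): a current Provisional Waiver is held. (i) is triggered (the space is let for business use), but is itself disapplied by (j): (j) is engaged — the baseline figure is 625, under the 668 limit. (k) would limit (j) — a current Schedule 6 Approval is held — but (l) sets (k) aside: (l) operates against (k): the property is publicly advertised. (a) is therefore removed.
Exception (b): rent is paid in kind; a current Class B Notice is held; the reference index is 210, below the 236 limit — every condition holds. However, paragraph (m) must be considered: (m) operates — the compliance score is 28 points, meeting the 25 points threshold. Exception (b) does not apply.
Exception (c) requires that the tenant is an immediate family member of the owner; but the tenant is unrelated to the owner, so (c) is unavailable.
Exception (d) does not apply: the basement flat is not part of the primary residence.
Exception (e) does not apply: assessed value is $199,500, not less than $191,500.
No exception applies. The general rule governs.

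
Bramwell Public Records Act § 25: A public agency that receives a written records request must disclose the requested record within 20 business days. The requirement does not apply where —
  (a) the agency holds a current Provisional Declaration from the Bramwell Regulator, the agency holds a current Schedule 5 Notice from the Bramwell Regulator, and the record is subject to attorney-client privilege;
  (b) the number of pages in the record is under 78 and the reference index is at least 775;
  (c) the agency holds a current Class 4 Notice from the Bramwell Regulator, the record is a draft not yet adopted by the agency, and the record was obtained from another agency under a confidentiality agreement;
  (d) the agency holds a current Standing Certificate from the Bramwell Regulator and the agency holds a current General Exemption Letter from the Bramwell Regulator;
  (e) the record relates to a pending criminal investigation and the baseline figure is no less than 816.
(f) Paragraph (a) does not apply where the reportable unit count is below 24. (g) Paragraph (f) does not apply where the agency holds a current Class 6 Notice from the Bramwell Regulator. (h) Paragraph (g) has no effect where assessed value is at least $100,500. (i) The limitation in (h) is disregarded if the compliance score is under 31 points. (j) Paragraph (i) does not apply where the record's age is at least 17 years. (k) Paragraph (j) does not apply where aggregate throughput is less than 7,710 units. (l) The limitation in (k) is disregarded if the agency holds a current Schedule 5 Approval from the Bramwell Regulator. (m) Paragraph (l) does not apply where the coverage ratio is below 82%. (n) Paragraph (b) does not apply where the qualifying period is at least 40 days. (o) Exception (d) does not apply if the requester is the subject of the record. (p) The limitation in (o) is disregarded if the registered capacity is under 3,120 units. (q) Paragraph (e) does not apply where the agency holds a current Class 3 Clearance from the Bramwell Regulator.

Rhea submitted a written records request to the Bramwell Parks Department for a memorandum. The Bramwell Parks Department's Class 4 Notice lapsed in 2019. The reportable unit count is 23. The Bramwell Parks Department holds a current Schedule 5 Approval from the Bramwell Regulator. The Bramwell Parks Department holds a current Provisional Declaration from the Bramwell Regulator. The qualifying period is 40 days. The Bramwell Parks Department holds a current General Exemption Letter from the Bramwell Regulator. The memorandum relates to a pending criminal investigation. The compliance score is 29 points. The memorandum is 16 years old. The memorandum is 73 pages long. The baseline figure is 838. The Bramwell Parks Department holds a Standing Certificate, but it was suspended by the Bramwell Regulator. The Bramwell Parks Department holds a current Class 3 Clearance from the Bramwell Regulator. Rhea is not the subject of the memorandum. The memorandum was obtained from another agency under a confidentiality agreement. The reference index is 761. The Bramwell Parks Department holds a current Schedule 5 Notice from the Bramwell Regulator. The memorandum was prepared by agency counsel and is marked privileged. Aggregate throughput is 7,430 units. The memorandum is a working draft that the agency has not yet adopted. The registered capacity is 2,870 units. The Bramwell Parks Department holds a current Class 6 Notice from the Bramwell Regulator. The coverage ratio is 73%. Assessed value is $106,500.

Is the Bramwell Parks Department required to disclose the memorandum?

No — exception (a) applies; the Bramwell Parks Department is not required to disclose the memorandum.

Exception (a): a current Provisional Declaration is held; a current Schedule 5 Notice is held; the memorandum is privileged — every condition holds. Applying paragraphs (f)–(m): (f) is engaged (the reportable unit count is 23, below the 24 limit), but is set aside by (g): (g) applies — a current Class 6 Notice is held. (h) is engaged (assessed value is $106,500, meeting the $100,500 threshold), but is displaced by (i): (i) is triggered — the compliance score is 29 points, under the 31 points limit. (j) does not operate here (the record's age is 16 years, short of 17 years), so (i) stands. (a) remains available.
Exception (b) fails — the reference index is 761, short of 775.
Exception (c) requires that the agency holds a current Class 4 Notice from the Bramwell Regulator; but the Class 4 Notice is not current, so (c) is unavailable.
Exception (d) requires that the agency holds a current Standing Certificate from the Bramwell Regulator; but there is no Standing Certificate in force, so (d) is unavailable.
All of (e)'s requirements are met (the memorandum relates to a pending investigation; the baseline figure is 838, meeting the 816 threshold). But: (q) operates against (e): a current Class 3 Clearance is held. Exception (e) does not apply.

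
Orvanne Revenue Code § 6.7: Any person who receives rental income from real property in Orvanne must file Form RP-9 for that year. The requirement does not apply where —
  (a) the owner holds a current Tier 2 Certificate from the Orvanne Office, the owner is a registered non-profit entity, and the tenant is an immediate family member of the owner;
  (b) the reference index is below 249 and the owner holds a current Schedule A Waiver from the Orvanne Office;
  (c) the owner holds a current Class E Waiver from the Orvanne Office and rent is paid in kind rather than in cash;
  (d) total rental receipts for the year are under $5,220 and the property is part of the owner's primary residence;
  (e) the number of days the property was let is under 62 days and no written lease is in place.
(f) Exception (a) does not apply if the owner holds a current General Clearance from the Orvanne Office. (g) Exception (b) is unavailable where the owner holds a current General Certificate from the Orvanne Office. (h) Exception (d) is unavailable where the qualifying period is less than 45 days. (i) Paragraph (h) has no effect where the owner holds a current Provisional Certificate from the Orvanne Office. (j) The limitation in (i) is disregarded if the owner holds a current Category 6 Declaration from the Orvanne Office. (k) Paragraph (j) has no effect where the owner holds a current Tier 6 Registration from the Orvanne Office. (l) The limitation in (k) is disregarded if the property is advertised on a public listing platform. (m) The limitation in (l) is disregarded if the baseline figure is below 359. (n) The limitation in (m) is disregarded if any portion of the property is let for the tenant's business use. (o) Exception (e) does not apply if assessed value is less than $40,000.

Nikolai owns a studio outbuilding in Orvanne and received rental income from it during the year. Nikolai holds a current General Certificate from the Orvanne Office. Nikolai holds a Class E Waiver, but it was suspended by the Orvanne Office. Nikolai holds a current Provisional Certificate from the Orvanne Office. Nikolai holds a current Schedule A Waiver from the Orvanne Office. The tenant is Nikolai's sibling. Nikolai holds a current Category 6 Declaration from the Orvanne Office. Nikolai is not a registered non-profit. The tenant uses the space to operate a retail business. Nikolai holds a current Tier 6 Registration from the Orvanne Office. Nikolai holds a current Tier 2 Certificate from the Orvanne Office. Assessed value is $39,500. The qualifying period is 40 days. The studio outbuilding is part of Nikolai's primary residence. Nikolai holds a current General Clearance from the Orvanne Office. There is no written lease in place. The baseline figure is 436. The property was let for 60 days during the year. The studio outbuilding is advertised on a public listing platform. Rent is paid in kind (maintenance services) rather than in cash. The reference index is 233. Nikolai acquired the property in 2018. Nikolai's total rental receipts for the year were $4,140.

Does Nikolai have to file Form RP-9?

Exception (a) requires that the owner is a registered non-profit entity; but Nikolai is not a registered non-profit, so (a) is unavailable.
Exception (b) is satisfied on its face — the reference index is 233, below the 249 limit; a current Schedule A Waiver is held. Turning to paragraph (g): (g) operates — a current General Certificate is held. Exception (b) does not apply.
Exception (c) fails — the Class E Waiver is not current.
Exception (d) is satisfied on its face — total rental receipts for the year are $4,140, under the $5,220 limit; the studio outbuilding is part of the primary residence. Turning to paragraphs (h)–(n): (h) operates against (d): the qualifying period is 40 days, less than the 45 days limit. (i) would limit (h) — a current Provisional Certificate is held — but (j) sets (i) aside: (j) operates against (i): a current Category 6 Declaration is held. (k) is engaged (a current Tier 6 Registration is held), but is itself disapplied by (l): (l) operates — the property is publicly advertised. (m), which would lift (l), is not triggered — the baseline figure is 436, not below 359. So (d) is unavailable.
Exception (e) is satisfied on its face — the number of days the property was let is 60 days, under the 62 days limit; there is no written lease. But applying paragraph (o): (o) operates against (e): assessed value is $39,500, less than the $40,000 limit. So (e) is unavailable.
None of the exceptions is available; § 6.7 applies in full.

Yes — Nikolai must file Form RP-9.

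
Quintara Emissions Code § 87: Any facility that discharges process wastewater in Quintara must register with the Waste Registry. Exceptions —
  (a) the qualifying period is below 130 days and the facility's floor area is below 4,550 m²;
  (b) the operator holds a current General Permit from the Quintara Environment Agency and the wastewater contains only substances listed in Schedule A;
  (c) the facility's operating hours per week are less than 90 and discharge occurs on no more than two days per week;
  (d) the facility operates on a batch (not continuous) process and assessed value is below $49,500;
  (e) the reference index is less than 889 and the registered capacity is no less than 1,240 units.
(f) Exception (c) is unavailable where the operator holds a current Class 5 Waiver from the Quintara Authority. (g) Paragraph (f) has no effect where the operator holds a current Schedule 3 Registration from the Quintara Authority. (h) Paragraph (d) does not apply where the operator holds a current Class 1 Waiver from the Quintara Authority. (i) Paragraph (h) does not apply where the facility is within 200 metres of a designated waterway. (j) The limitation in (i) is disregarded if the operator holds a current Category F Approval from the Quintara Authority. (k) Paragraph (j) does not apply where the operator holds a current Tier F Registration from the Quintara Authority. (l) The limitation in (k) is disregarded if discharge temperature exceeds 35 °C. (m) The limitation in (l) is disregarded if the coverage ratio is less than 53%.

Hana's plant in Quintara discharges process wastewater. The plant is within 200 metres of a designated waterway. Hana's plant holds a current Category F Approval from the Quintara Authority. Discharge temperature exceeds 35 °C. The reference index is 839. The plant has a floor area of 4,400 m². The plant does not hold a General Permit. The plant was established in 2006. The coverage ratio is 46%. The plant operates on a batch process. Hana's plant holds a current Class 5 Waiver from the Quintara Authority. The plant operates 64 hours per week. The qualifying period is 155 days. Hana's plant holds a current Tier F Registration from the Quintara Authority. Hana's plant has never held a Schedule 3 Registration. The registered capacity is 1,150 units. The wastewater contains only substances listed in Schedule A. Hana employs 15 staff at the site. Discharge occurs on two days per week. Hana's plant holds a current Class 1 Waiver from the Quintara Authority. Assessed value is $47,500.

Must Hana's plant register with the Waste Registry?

Exception (a) fails — the qualifying period is 155 days, not below 130 days.
Exception (b) fails — no General Permit is held.
Exception (c) is satisfied on its face — the facility's operating hours per week are 64, less than the 90 limit; discharge occurs on no more than two days per week. But applying paragraphs (f)–(g): (f) operates against (c): a current Class 5 Waiver is held. (g) is inapplicable (there is no Schedule 3 Registration in force), so (f) stands. (c) is therefore removed.
Exception (d)'s conditions are all satisfied: the facility operates on a batch process; assessed value is $47,500, below the $49,500 limit. As to paragraphs (h)–(m): (h) applies (a current Class 1 Waiver is held), but is set aside by (i): (i) is engaged — the plant is within 200 m of a designated waterway. (j) would limit (i) — a current Category F Approval is held — but (k) sets (j) aside: (k) is triggered — a current Tier F Registration is held. (l) would limit (k) — discharge temperature exceeds 35 °C — but (m) sets (l) aside: (m) operates — the coverage ratio is 46%, less than the 53% limit. (d) remains available.
Exception (e) does not apply: the registered capacity is 1,150 units, short of 1,240 units.

No — exception (d) applies; Hana's plant is not required to register with the Waste Registry.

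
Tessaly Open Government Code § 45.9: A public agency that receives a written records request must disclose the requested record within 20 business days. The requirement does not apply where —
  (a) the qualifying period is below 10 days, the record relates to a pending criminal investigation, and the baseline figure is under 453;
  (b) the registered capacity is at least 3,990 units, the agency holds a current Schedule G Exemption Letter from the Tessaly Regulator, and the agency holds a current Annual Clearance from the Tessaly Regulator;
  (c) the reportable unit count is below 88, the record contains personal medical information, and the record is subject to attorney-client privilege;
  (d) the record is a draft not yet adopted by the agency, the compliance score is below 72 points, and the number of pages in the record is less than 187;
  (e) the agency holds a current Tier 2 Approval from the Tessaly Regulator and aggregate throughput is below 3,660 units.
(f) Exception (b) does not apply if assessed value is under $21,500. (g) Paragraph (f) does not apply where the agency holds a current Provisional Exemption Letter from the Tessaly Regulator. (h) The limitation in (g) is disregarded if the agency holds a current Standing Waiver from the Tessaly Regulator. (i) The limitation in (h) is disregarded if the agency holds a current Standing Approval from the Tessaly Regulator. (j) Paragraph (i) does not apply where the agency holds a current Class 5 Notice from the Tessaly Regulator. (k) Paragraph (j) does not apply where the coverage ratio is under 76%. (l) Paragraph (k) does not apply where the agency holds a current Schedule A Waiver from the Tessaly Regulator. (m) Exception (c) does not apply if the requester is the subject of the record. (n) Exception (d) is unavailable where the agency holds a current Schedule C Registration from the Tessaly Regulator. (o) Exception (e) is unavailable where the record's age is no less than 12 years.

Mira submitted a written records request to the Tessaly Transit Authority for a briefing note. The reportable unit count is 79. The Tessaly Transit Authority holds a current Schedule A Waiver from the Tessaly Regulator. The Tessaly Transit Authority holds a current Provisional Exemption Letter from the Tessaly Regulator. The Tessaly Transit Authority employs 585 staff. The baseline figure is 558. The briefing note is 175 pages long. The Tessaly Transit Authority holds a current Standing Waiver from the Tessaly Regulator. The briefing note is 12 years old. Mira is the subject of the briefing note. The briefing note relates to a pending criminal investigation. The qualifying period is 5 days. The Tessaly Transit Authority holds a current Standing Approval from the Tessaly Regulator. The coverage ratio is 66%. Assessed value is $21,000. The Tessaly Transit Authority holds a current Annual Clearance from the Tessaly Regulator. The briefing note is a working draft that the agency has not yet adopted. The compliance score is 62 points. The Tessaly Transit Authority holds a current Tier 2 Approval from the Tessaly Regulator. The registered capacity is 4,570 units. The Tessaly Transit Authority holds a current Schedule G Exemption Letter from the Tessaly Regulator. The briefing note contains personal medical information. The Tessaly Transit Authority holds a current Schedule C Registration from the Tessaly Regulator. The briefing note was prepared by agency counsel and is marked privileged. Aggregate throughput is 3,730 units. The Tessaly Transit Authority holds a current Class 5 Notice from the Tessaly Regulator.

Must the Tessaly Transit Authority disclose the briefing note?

Exception (a) requires that the baseline figure is under 453; but the baseline figure is 558, not under 453, so (a) is unavailable.
Exception (b): the registered capacity is 4,570 units, meeting the 3,990 units threshold; a current Schedule G Exemption Letter is held; a current Annual Clearance is held — every condition holds. But: (f) operates against (b): assessed value is $21,000, under the $21,500 limit. (g) would limit (f) — a current Provisional Exemption Letter is held — but (h) sets (g) aside: (h) operates — a current Standing Waiver is held. (i) operates (a current Standing Approval is held), but is itself disapplied by (j): (j) operates against (i): a current Class 5 Notice is held. (k) would limit (j) — the coverage ratio is 66%, under the 76% limit — but (l) sets (k) aside: (l) operates — a current Schedule A Waiver is held. Exception (b) does not apply.
Exception (c): the reportable unit count is 79, below the 88 limit; the briefing note contains personal medical information; the briefing note is privileged — every condition holds. Turning to paragraph (m): (m) operates against (c): Mira is the subject of the briefing note. (c) is therefore removed.
All of (d)'s requirements are met (the briefing note is an unadopted draft; the compliance score is 62 points, below the 72 points limit; the number of pages in the record is 175, less than the 187 limit). But: (n) operates — a current Schedule C Registration is held. Exception (d) does not apply.
Exception (e) requires that aggregate throughput is below 3,660 units; but aggregate throughput is 3,730 units, not below 3,660 units, so (e) is unavailable.
None of the exceptions is available; § 45.9 applies in full.

Yes — the Tessaly Transit Authority must disclose the briefing note.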